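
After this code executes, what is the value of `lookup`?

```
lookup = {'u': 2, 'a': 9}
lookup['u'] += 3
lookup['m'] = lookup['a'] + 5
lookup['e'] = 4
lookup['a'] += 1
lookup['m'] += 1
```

{'u': 5, 'a': 10, 'm': 15, 'e': 4}

lookup['u'] = 2+3 = 5 → {'u': 5, 'a': 9}
lookup['m'] = lookup['a']+5 = 14 → {'u': 5, 'a': 9, 'm': 14}
lookup['e'] = 4 → {'u': 5, 'a': 9, 'm': 14, 'e': 4}
lookup['a'] = 9+1 = 10 → {'u': 5, 'a': 10, 'm': 14, 'e': 4}
lookup['m'] = 14+1 = 15 → {'u': 5, 'a': 10, 'm': 15, 'e': 4}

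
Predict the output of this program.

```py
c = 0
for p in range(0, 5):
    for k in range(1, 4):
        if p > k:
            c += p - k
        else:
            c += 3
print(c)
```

37

p=0,k=1: not 0>1, c = 0+3 = 3
p=0,k=2: not 0>2, c = 3+3 = 6
p=0,k=3: not 0>3, c = 6+3 = 9
p=1,k=1: not 1>1, c = 9+3 = 12
p=1,k=2: not 1>2, c = 12+3 = 15
p=1,k=3: not 1>3, c = 15+3 = 18
p=2,k=1: 2>1, c = 18+1 = 19
p=2,k=2: not 2>2, c = 19+3 = 22
p=2,k=3: not 2>3, c = 22+3 = 25
p=3,k=1: 3>1, c = 25+2 = 27
p=3,k=2: 3>2, c = 27+1 = 28
p=3,k=3: not 3>3, c = 28+3 = 31
p=4,k=1: 4>1, c = 31+3 = 34
p=4,k=2: 4>2, c = 34+2 = 36
p=4,k=3: 4>3, c = 36+1 = 37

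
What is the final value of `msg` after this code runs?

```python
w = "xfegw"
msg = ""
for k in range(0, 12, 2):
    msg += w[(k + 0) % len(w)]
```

k=0: add w[0]='x' → 'x'
k=2: add w[2]='e' → 'xe'
k=4: add w[4]='w' → 'xew'
k=6: add w[1]='f' → 'xewf'
k=8: add w[3]='g' → 'xewfg'
k=10: add w[0]='x' → 'xewfgx'

'xewfgx'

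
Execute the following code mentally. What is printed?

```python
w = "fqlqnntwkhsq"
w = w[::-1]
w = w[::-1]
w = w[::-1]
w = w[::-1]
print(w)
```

reverse → 'qshkwtnnqlqf'
reverse → 'fqlqnntwkhsq'
reverse → 'qshkwtnnqlqf'
reverse → 'fqlqnntwkhsq'

fqlqnntwkhsq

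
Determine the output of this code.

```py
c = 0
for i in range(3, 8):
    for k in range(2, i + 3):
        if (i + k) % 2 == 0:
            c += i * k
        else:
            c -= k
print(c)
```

374

i=3,k=2: odd sum, c = 0-2 = -2
i=3,k=3: even sum, c = (-2)+9 = 7
i=3,k=4: odd sum, c = 7-4 = 3
i=3,k=5: even sum, c = 3+15 = 18
i=4,k=2: even sum, c = 18+8 = 26
i=4,k=3: odd sum, c = 26-3 = 23
i=4,k=4: even sum, c = 23+16 = 39
i=4,k=5: odd sum, c = 39-5 = 34
i=4,k=6: even sum, c = 34+24 = 58
i=5,k=2: odd sum, c = 58-2 = 56
i=5,k=3: even sum, c = 56+15 = 71
i=5,k=4: odd sum, c = 71-4 = 67
i=5,k=5: even sum, c = 67+25 = 92
i=5,k=6: odd sum, c = 92-6 = 86
i=5,k=7: even sum, c = 86+35 = 121
i=6,k=2: even sum, c = 121+12 = 133
i=6,k=3: odd sum, c = 133-3 = 130
i=6,k=4: even sum, c = 130+24 = 154
i=6,k=5: odd sum, c = 154-5 = 149
i=6,k=6: even sum, c = 149+36 = 185
i=6,k=7: odd sum, c = 185-7 = 178
i=6,k=8: even sum, c = 178+48 = 226
i=7,k=2: odd sum, c = 226-2 = 224
i=7,k=3: even sum, c = 224+21 = 245
i=7,k=4: odd sum, c = 245-4 = 241
i=7,k=5: even sum, c = 241+35 = 276
i=7,k=6: odd sum, c = 276-6 = 270
i=7,k=7: even sum, c = 270+49 = 319
i=7,k=8: odd sum, c = 319-8 = 311
i=7,k=9: even sum, c = 311+63 = 374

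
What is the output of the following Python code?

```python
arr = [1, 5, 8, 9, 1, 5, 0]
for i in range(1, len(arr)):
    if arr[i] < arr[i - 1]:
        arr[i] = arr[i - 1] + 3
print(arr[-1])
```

i=1: 5>=1, unchanged → [1, 5, 8, 9, 1, 5, 0]
i=2: 8>=5, unchanged → [1, 5, 8, 9, 1, 5, 0]
i=3: 9>=8, unchanged → [1, 5, 8, 9, 1, 5, 0]
i=4: 1<9, arr[4] = 9+3 = 12 → [1, 5, 8, 9, 12, 5, 0]
i=5: 5<12, arr[5] = 12+3 = 15 → [1, 5, 8, 9, 12, 15, 0]
i=6: 0<15, arr[6] = 15+3 = 18 → [1, 5, 8, 9, 12, 15, 18]

18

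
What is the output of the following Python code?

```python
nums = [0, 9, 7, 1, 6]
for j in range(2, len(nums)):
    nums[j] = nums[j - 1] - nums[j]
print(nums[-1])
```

j=2: nums[2] = 9-7 = 2 → [0, 9, 2, 1, 6]
j=3: nums[3] = 2-1 = 1 → [0, 9, 2, 1, 6]
j=4: nums[4] = 1-6 = -5 → [0, 9, 2, 1, -5]

-5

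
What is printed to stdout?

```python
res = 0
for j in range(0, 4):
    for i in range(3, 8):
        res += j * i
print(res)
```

j=0,i=3: res = 0+0 = 0
j=0,i=4: res = 0+0 = 0
j=0,i=5: res = 0+0 = 0
j=0,i=6: res = 0+0 = 0
j=0,i=7: res = 0+0 = 0
j=1,i=3: res = 0+3 = 3
j=1,i=4: res = 3+4 = 7
j=1,i=5: res = 7+5 = 12
j=1,i=6: res = 12+6 = 18
j=1,i=7: res = 18+7 = 25
j=2,i=3: res = 25+6 = 31
j=2,i=4: res = 31+8 = 39
j=2,i=5: res = 39+10 = 49
j=2,i=6: res = 49+12 = 61
j=2,i=7: res = 61+14 = 75
j=3,i=3: res = 75+9 = 84
j=3,i=4: res = 84+12 = 96
j=3,i=5: res = 96+15 = 111
j=3,i=6: res = 111+18 = 129
j=3,i=7: res = 129+21 = 150

150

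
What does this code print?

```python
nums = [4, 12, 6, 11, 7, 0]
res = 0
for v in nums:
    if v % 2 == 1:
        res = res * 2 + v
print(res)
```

v=4: not odd
v=12: not odd
v=6: not odd
v=11: odd, res = 0*2+11 = 11
v=7: odd, res = 11*2+7 = 29
v=0: not odd

29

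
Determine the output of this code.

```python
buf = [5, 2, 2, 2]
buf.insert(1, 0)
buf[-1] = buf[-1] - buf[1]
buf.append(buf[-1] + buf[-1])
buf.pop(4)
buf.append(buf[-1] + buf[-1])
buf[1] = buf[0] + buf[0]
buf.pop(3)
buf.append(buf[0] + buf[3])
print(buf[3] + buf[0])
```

9

insert 0 at 1 → [5, 0, 2, 2, 2]
buf[-1] = buf[-1]-buf[1] = 2-0 = 2 → [5, 0, 2, 2, 2]
append buf[-1]+buf[-1] = 2+2 = 4 → [5, 0, 2, 2, 2, 4]
pop(4) removes 2 → [5, 0, 2, 2, 4]
append buf[-1]+buf[-1] = 4+4 = 8 → [5, 0, 2, 2, 4, 8]
buf[1] = buf[0]+buf[0] = 5+5 = 10 → [5, 10, 2, 2, 4, 8]
pop(3) removes 2 → [5, 10, 2, 4, 8]
append buf[0]+buf[3] = 5+4 = 9 → [5, 10, 2, 4, 8, 9]
buf[3]+buf[0] = 4+5 = 9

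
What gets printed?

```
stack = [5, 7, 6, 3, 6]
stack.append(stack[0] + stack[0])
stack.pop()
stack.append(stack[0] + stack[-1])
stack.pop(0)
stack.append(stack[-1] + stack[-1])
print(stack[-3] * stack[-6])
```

append stack[0]+stack[0] = 5+5 = 10 → [5, 7, 6, 3, 6, 10]
pop() removes 10 → [5, 7, 6, 3, 6]
append stack[0]+stack[-1] = 5+6 = 11 → [5, 7, 6, 3, 6, 11]
pop(0) removes 5 → [7, 6, 3, 6, 11]
append stack[-1]+stack[-1] = 11+11 = 22 → [7, 6, 3, 6, 11, 22]
stack[-3]*stack[-6] = 6*7 = 42

42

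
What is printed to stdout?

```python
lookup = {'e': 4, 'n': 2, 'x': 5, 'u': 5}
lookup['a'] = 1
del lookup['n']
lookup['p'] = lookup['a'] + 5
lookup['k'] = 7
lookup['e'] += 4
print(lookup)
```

lookup['a'] = 1 → {'e': 4, 'n': 2, 'x': 5, 'u': 5, 'a': 1}
del 'n' → {'e': 4, 'x': 5, 'u': 5, 'a': 1}
lookup['p'] = lookup['a']+5 = 6 → {'e': 4, 'x': 5, 'u': 5, 'a': 1, 'p': 6}
lookup['k'] = 7 → {'e': 4, 'x': 5, 'u': 5, 'a': 1, 'p': 6, 'k': 7}
lookup['e'] = 4+4 = 8 → {'e': 8, 'x': 5, 'u': 5, 'a': 1, 'p': 6, 'k': 7}

{'e': 8, 'x': 5, 'u': 5, 'a': 1, 'p': 6, 'k': 7}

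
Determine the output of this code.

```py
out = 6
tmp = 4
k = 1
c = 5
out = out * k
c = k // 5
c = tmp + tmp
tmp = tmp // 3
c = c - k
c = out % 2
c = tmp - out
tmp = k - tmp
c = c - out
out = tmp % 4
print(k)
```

1

out = 6*1 = 6
c = 1//5 = 0
c = 4+4 = 8
tmp = 4//3 = 1
c = 8-1 = 7
c = 6%2 = 0
c = 1-6 = -5
tmp = 1-1 = 0
c = (-5)-6 = -11
out = 0%4 = 0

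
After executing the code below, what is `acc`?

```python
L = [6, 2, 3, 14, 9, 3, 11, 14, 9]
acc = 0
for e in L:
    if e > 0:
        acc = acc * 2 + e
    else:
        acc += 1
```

2681

e=6: >0, acc = 0*2+6 = 6
e=2: >0, acc = 6*2+2 = 14
e=3: >0, acc = 14*2+3 = 31
e=14: >0, acc = 31*2+14 = 76
e=9: >0, acc = 76*2+9 = 161
e=3: >0, acc = 161*2+3 = 325
e=11: >0, acc = 325*2+11 = 661
e=14: >0, acc = 661*2+14 = 1336
e=9: >0, acc = 1336*2+9 = 2681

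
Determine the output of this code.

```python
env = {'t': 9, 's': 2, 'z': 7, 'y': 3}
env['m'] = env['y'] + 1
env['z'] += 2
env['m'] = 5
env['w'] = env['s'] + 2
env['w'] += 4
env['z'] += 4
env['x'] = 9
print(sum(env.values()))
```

49

env['m'] = env['y']+1 = 4 → {'t': 9, 's': 2, 'z': 7, 'y': 3, 'm': 4}
env['z'] = 7+2 = 9 → {'t': 9, 's': 2, 'z': 9, 'y': 3, 'm': 4}
env['m'] = 5 → {'t': 9, 's': 2, 'z': 9, 'y': 3, 'm': 5}
env['w'] = env['s']+2 = 4 → {'t': 9, 's': 2, 'z': 9, 'y': 3, 'm': 5, 'w': 4}
env['w'] = 4+4 = 8 → {'t': 9, 's': 2, 'z': 9, 'y': 3, 'm': 5, 'w': 8}
env['z'] = 9+4 = 13 → {'t': 9, 's': 2, 'z': 13, 'y': 3, 'm': 5, 'w': 8}
env['x'] = 9 → {'t': 9, 's': 2, 'z': 13, 'y': 3, 'm': 5, 'w': 8, 'x': 9}
sum of values = 49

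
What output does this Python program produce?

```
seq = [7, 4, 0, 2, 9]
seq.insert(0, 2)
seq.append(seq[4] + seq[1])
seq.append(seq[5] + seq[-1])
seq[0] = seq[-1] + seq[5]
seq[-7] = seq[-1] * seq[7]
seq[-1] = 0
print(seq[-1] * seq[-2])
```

0

insert 2 at 0 → [2, 7, 4, 0, 2, 9]
append seq[4]+seq[1] = 2+7 = 9 → [2, 7, 4, 0, 2, 9, 9]
append seq[5]+seq[-1] = 9+9 = 18 → [2, 7, 4, 0, 2, 9, 9, 18]
seq[0] = seq[-1]+seq[5] = 18+9 = 27 → [27, 7, 4, 0, 2, 9, 9, 18]
seq[-7] = seq[-1]*seq[7] = 18*18 = 324 → [27, 324, 4, 0, 2, 9, 9, 18]
seq[-1] = 0 → [27, 324, 4, 0, 2, 9, 9, 0]
seq[-1]*seq[-2] = 0*9 = 0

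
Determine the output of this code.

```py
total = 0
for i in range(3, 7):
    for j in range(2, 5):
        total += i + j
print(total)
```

i=3,j=2: total = 0+5 = 5
i=3,j=3: total = 5+6 = 11
i=3,j=4: total = 11+7 = 18
i=4,j=2: total = 18+6 = 24
i=4,j=3: total = 24+7 = 31
i=4,j=4: total = 31+8 = 39
i=5,j=2: total = 39+7 = 46
i=5,j=3: total = 46+8 = 54
i=5,j=4: total = 54+9 = 63
i=6,j=2: total = 63+8 = 71
i=6,j=3: total = 71+9 = 80
i=6,j=4: total = 80+10 = 90

90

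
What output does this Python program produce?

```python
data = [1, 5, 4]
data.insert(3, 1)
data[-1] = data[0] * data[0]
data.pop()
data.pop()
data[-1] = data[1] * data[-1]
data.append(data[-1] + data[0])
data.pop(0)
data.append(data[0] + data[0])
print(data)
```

[25, 26, 50]

insert 1 at 3 → [1, 5, 4, 1]
data[-1] = data[0]*data[0] = 1*1 = 1 → [1, 5, 4, 1]
pop() removes 1 → [1, 5, 4]
pop() removes 4 → [1, 5]
data[-1] = data[1]*data[-1] = 5*5 = 25 → [1, 25]
append data[-1]+data[0] = 25+1 = 26 → [1, 25, 26]
pop(0) removes 1 → [25, 26]
append data[0]+data[0] = 25+25 = 50 → [25, 26, 50]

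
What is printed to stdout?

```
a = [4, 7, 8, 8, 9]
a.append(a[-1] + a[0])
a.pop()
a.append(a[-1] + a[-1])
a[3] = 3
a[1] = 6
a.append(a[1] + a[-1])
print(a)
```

[4, 6, 8, 3, 9, 18, 24]

append a[-1]+a[0] = 9+4 = 13 → [4, 7, 8, 8, 9, 13]
pop() removes 13 → [4, 7, 8, 8, 9]
append a[-1]+a[-1] = 9+9 = 18 → [4, 7, 8, 8, 9, 18]
a[3] = 3 → [4, 7, 8, 3, 9, 18]
a[1] = 6 → [4, 6, 8, 3, 9, 18]
append a[1]+a[-1] = 6+18 = 24 → [4, 6, 8, 3, 9, 18, 24]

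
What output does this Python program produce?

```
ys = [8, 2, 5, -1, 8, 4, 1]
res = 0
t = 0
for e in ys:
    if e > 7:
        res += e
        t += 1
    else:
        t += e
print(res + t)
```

29

e=8: >7, res = 0+8 = 8; t=1
e=2: not >7; t=3
e=5: not >7; t=8
e=-1: not >7; t=7
e=8: >7, res = 8+8 = 16; t=8
e=4: not >7; t=12
e=1: not >7; t=13
res+t = 16+13 = 29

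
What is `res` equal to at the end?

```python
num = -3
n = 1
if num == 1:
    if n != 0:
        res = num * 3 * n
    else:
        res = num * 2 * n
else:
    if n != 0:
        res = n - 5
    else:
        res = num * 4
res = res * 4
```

num=-3, n=1
num == 1 is False; n != 0 is True
→ res = n - 5 = -4
res = (-4)*4 = -16

-16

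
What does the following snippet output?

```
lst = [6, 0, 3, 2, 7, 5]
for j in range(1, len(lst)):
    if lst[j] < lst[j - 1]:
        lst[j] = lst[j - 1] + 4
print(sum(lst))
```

96

j=1: 0<6, lst[1] = 6+4 = 10 → [6, 10, 3, 2, 7, 5]
j=2: 3<10, lst[2] = 10+4 = 14 → [6, 10, 14, 2, 7, 5]
j=3: 2<14, lst[3] = 14+4 = 18 → [6, 10, 14, 18, 7, 5]
j=4: 7<18, lst[4] = 18+4 = 22 → [6, 10, 14, 18, 22, 5]
j=5: 5<22, lst[5] = 22+4 = 26 → [6, 10, 14, 18, 22, 26]
sum = 96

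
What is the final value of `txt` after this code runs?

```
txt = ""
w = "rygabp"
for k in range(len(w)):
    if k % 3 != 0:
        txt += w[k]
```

'ygbp'

k=0: skip
k=1: add 'y' → 'y'
k=2: add 'g' → 'yg'
k=3: skip
k=4: add 'b' → 'ygb'
k=5: add 'p' → 'ygbp'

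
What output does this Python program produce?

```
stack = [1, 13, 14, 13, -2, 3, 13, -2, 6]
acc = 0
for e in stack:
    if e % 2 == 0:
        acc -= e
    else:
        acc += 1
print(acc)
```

-11

e=1: not even, acc = 0+1 = 1
e=13: not even, acc = 1+1 = 2
e=14: even, acc = 2-14 = -12
e=13: not even, acc = (-12)+1 = -11
e=-2: even, acc = (-11)-(-2) = -9
e=3: not even, acc = (-9)+1 = -8
e=13: not even, acc = (-8)+1 = -7
e=-2: even, acc = (-7)-(-2) = -5
e=6: even, acc = (-5)-6 = -11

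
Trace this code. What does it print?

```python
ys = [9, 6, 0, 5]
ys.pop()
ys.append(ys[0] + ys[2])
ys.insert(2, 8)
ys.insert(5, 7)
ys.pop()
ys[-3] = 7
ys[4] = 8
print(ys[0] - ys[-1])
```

pop() removes 5 → [9, 6, 0]
append ys[0]+ys[2] = 9+0 = 9 → [9, 6, 0, 9]
insert 8 at 2 → [9, 6, 8, 0, 9]
insert 7 at 5 → [9, 6, 8, 0, 9, 7]
pop() removes 7 → [9, 6, 8, 0, 9]
ys[-3] = 7 → [9, 6, 7, 0, 9]
ys[4] = 8 → [9, 6, 7, 0, 8]
ys[0]-ys[-1] = 9-8 = 1

1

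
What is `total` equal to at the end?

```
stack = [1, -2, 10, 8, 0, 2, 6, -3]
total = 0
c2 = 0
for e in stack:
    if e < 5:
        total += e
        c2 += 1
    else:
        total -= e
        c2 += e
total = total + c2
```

3

e=1: <5, total = 0+1 = 1; c2=1
e=-2: <5, total = 1+(-2) = -1; c2=2
e=10: not <5, total = (-1)-10 = -11; c2=12
e=8: not <5, total = (-11)-8 = -19; c2=20
e=0: <5, total = (-19)+0 = -19; c2=21
e=2: <5, total = (-19)+2 = -17; c2=22
e=6: not <5, total = (-17)-6 = -23; c2=28
e=-3: <5, total = (-23)+(-3) = -26; c2=29
total+c2 = (-26)+29 = 3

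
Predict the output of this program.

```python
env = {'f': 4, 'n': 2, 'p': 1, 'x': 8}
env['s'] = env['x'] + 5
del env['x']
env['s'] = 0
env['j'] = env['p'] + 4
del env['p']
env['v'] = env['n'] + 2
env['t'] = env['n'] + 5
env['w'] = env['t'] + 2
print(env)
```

env['s'] = env['x']+5 = 13 → {'f': 4, 'n': 2, 'p': 1, 'x': 8, 's': 13}
del 'x' → {'f': 4, 'n': 2, 'p': 1, 's': 13}
env['s'] = 0 → {'f': 4, 'n': 2, 'p': 1, 's': 0}
env['j'] = env['p']+4 = 5 → {'f': 4, 'n': 2, 'p': 1, 's': 0, 'j': 5}
del 'p' → {'f': 4, 'n': 2, 's': 0, 'j': 5}
env['v'] = env['n']+2 = 4 → {'f': 4, 'n': 2, 's': 0, 'j': 5, 'v': 4}
env['t'] = env['n']+5 = 7 → {'f': 4, 'n': 2, 's': 0, 'j': 5, 'v': 4, 't': 7}
env['w'] = env['t']+2 = 9 → {'f': 4, 'n': 2, 's': 0, 'j': 5, 'v': 4, 't': 7, 'w': 9}

{'f': 4, 'n': 2, 's': 0, 'j': 5, 'v': 4, 't': 7, 'w': 9}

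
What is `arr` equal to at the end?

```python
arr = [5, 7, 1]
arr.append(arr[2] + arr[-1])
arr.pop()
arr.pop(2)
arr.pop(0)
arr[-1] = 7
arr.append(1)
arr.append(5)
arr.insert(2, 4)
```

append arr[2]+arr[-1] = 1+1 = 2 → [5, 7, 1, 2]
pop() removes 2 → [5, 7, 1]
pop(2) removes 1 → [5, 7]
pop(0) removes 5 → [7]
arr[-1] = 7 → [7]
append 1 → [7, 1]
append 5 → [7, 1, 5]
insert 4 at 2 → [7, 1, 4, 5]

[7, 1, 4, 5]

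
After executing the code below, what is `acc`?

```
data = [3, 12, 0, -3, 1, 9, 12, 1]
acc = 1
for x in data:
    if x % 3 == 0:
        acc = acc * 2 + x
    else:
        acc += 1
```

375

x=3: %3==0, acc = 1*2+3 = 5
x=12: %3==0, acc = 5*2+12 = 22
x=0: %3==0, acc = 22*2+0 = 44
x=-3: %3==0, acc = 44*2+(-3) = 85
x=1: not %3==0, acc = 85+1 = 86
x=9: %3==0, acc = 86*2+9 = 181
x=12: %3==0, acc = 181*2+12 = 374
x=1: not %3==0, acc = 374+1 = 375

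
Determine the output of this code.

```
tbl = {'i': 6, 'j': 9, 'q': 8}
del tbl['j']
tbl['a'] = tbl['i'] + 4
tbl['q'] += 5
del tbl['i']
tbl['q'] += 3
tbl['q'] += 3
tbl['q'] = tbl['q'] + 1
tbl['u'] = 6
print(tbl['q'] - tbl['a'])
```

del 'j' → {'i': 6, 'q': 8}
tbl['a'] = tbl['i']+4 = 10 → {'i': 6, 'q': 8, 'a': 10}
tbl['q'] = 8+5 = 13 → {'i': 6, 'q': 13, 'a': 10}
del 'i' → {'q': 13, 'a': 10}
tbl['q'] = 13+3 = 16 → {'q': 16, 'a': 10}
tbl['q'] = 16+3 = 19 → {'q': 19, 'a': 10}
tbl['q'] = tbl['q']+1 = 20 → {'q': 20, 'a': 10}
tbl['u'] = 6 → {'q': 20, 'a': 10, 'u': 6}
tbl['q']-tbl['a'] = 20-10 = 10

10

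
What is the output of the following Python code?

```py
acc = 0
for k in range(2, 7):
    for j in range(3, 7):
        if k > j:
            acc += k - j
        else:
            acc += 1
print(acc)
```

24

k=2,j=3: not 2>3, acc = 0+1 = 1
k=2,j=4: not 2>4, acc = 1+1 = 2
k=2,j=5: not 2>5, acc = 2+1 = 3
k=2,j=6: not 2>6, acc = 3+1 = 4
k=3,j=3: not 3>3, acc = 4+1 = 5
k=3,j=4: not 3>4, acc = 5+1 = 6
k=3,j=5: not 3>5, acc = 6+1 = 7
k=3,j=6: not 3>6, acc = 7+1 = 8
k=4,j=3: 4>3, acc = 8+1 = 9
k=4,j=4: not 4>4, acc = 9+1 = 10
k=4,j=5: not 4>5, acc = 10+1 = 11
k=4,j=6: not 4>6, acc = 11+1 = 12
k=5,j=3: 5>3, acc = 12+2 = 14
k=5,j=4: 5>4, acc = 14+1 = 15
k=5,j=5: not 5>5, acc = 15+1 = 16
k=5,j=6: not 5>6, acc = 16+1 = 17
k=6,j=3: 6>3, acc = 17+3 = 20
k=6,j=4: 6>4, acc = 20+2 = 22
k=6,j=5: 6>5, acc = 22+1 = 23
k=6,j=6: not 6>6, acc = 23+1 = 24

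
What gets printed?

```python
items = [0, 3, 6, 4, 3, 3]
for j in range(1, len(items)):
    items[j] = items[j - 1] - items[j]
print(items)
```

j=1: items[1] = 0-3 = -3 → [0, -3, 6, 4, 3, 3]
j=2: items[2] = (-3)-6 = -9 → [0, -3, -9, 4, 3, 3]
j=3: items[3] = (-9)-4 = -13 → [0, -3, -9, -13, 3, 3]
j=4: items[4] = (-13)-3 = -16 → [0, -3, -9, -13, -16, 3]
j=5: items[5] = (-16)-3 = -19 → [0, -3, -9, -13, -16, -19]

[0, -3, -9, -13, -16, -19]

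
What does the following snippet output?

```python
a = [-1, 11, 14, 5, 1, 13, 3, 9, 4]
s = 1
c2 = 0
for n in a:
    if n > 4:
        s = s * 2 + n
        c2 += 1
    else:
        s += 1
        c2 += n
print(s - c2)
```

402

n=-1: not >4, s = 1+1 = 2; c2=-1
n=11: >4, s = 2*2+11 = 15; c2=0
n=14: >4, s = 15*2+14 = 44; c2=1
n=5: >4, s = 44*2+5 = 93; c2=2
n=1: not >4, s = 93+1 = 94; c2=3
n=13: >4, s = 94*2+13 = 201; c2=4
n=3: not >4, s = 201+1 = 202; c2=7
n=9: >4, s = 202*2+9 = 413; c2=8
n=4: not >4, s = 413+1 = 414; c2=12
s-c2 = 414-12 = 402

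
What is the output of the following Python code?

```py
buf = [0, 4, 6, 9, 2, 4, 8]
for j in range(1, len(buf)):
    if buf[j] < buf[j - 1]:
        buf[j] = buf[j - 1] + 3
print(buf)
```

j=1: 4>=0, unchanged → [0, 4, 6, 9, 2, 4, 8]
j=2: 6>=4, unchanged → [0, 4, 6, 9, 2, 4, 8]
j=3: 9>=6, unchanged → [0, 4, 6, 9, 2, 4, 8]
j=4: 2<9, buf[4] = 9+3 = 12 → [0, 4, 6, 9, 12, 4, 8]
j=5: 4<12, buf[5] = 12+3 = 15 → [0, 4, 6, 9, 12, 15, 8]
j=6: 8<15, buf[6] = 15+3 = 18 → [0, 4, 6, 9, 12, 15, 18]

[0, 4, 6, 9, 12, 15, 18]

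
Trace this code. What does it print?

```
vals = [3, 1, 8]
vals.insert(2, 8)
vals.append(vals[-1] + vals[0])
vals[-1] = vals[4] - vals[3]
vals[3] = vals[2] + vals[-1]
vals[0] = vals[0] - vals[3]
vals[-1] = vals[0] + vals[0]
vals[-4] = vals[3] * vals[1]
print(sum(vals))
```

insert 8 at 2 → [3, 1, 8, 8]
append vals[-1]+vals[0] = 8+3 = 11 → [3, 1, 8, 8, 11]
vals[-1] = vals[4]-vals[3] = 11-8 = 3 → [3, 1, 8, 8, 3]
vals[3] = vals[2]+vals[-1] = 8+3 = 11 → [3, 1, 8, 11, 3]
vals[0] = vals[0]-vals[3] = 3-11 = -8 → [-8, 1, 8, 11, 3]
vals[-1] = vals[0]+vals[0] = (-8)+(-8) = -16 → [-8, 1, 8, 11, -16]
vals[-4] = vals[3]*vals[1] = 11*1 = 11 → [-8, 11, 8, 11, -16]
sum = 6

6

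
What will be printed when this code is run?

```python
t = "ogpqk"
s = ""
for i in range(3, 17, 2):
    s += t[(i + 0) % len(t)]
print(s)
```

i=3: add t[3]='q' → 'q'
i=5: add t[0]='o' → 'qo'
i=7: add t[2]='p' → 'qop'
i=9: add t[4]='k' → 'qopk'
i=11: add t[1]='g' → 'qopkg'
i=13: add t[3]='q' → 'qopkgq'
i=15: add t[0]='o' → 'qopkgqo'

qopkgqo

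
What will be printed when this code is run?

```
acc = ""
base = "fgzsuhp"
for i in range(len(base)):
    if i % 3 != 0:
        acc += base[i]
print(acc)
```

i=0: skip
i=1: add 'g' → 'g'
i=2: add 'z' → 'gz'
i=3: skip
i=4: add 'u' → 'gzu'
i=5: add 'h' → 'gzuh'
i=6: skip

gzuh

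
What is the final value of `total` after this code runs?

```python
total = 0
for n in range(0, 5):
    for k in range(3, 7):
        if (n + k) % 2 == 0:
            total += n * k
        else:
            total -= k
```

48

n=0,k=3: odd sum, total = 0-3 = -3
n=0,k=4: even sum, total = (-3)+0 = -3
n=0,k=5: odd sum, total = (-3)-5 = -8
n=0,k=6: even sum, total = (-8)+0 = -8
n=1,k=3: even sum, total = (-8)+3 = -5
n=1,k=4: odd sum, total = (-5)-4 = -9
n=1,k=5: even sum, total = (-9)+5 = -4
n=1,k=6: odd sum, total = (-4)-6 = -10
n=2,k=3: odd sum, total = (-10)-3 = -13
n=2,k=4: even sum, total = (-13)+8 = -5
n=2,k=5: odd sum, total = (-5)-5 = -10
n=2,k=6: even sum, total = (-10)+12 = 2
n=3,k=3: even sum, total = 2+9 = 11
n=3,k=4: odd sum, total = 11-4 = 7
n=3,k=5: even sum, total = 7+15 = 22
n=3,k=6: odd sum, total = 22-6 = 16
n=4,k=3: odd sum, total = 16-3 = 13
n=4,k=4: even sum, total = 13+16 = 29
n=4,k=5: odd sum, total = 29-5 = 24
n=4,k=6: even sum, total = 24+24 = 48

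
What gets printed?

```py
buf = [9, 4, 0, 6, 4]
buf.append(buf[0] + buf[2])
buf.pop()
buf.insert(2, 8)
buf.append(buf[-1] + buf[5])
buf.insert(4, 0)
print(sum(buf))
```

append buf[0]+buf[2] = 9+0 = 9 → [9, 4, 0, 6, 4, 9]
pop() removes 9 → [9, 4, 0, 6, 4]
insert 8 at 2 → [9, 4, 8, 0, 6, 4]
append buf[-1]+buf[5] = 4+4 = 8 → [9, 4, 8, 0, 6, 4, 8]
insert 0 at 4 → [9, 4, 8, 0, 0, 6, 4, 8]
sum = 39

39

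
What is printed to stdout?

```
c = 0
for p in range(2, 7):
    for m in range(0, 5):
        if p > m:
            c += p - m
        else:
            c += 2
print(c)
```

p=2,m=0: 2>0, c = 0+2 = 2
p=2,m=1: 2>1, c = 2+1 = 3
p=2,m=2: not 2>2, c = 3+2 = 5
p=2,m=3: not 2>3, c = 5+2 = 7
p=2,m=4: not 2>4, c = 7+2 = 9
p=3,m=0: 3>0, c = 9+3 = 12
p=3,m=1: 3>1, c = 12+2 = 14
p=3,m=2: 3>2, c = 14+1 = 15
p=3,m=3: not 3>3, c = 15+2 = 17
p=3,m=4: not 3>4, c = 17+2 = 19
p=4,m=0: 4>0, c = 19+4 = 23
p=4,m=1: 4>1, c = 23+3 = 26
p=4,m=2: 4>2, c = 26+2 = 28
p=4,m=3: 4>3, c = 28+1 = 29
p=4,m=4: not 4>4, c = 29+2 = 31
p=5,m=0: 5>0, c = 31+5 = 36
p=5,m=1: 5>1, c = 36+4 = 40
p=5,m=2: 5>2, c = 40+3 = 43
p=5,m=3: 5>3, c = 43+2 = 45
p=5,m=4: 5>4, c = 45+1 = 46
p=6,m=0: 6>0, c = 46+6 = 52
p=6,m=1: 6>1, c = 52+5 = 57
p=6,m=2: 6>2, c = 57+4 = 61
p=6,m=3: 6>3, c = 61+3 = 64
p=6,m=4: 6>4, c = 64+2 = 66

66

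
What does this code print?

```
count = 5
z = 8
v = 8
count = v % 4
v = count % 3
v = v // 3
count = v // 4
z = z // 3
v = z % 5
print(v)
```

count = 8%4 = 0
v = 0%3 = 0
v = 0//3 = 0
count = 0//4 = 0
z = 8//3 = 2
v = 2%5 = 2

2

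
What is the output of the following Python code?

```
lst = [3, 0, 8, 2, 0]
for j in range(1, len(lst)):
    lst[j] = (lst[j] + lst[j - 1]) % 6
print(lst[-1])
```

j=1: lst[1] = (0+3)%6 = 3 → [3, 3, 8, 2, 0]
j=2: lst[2] = (8+3)%6 = 5 → [3, 3, 5, 2, 0]
j=3: lst[3] = (2+5)%6 = 1 → [3, 3, 5, 1, 0]
j=4: lst[4] = (0+1)%6 = 1 → [3, 3, 5, 1, 1]

1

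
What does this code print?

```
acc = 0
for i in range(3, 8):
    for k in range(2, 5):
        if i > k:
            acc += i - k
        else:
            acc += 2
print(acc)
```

i=3,k=2: 3>2, acc = 0+1 = 1
i=3,k=3: not 3>3, acc = 1+2 = 3
i=3,k=4: not 3>4, acc = 3+2 = 5
i=4,k=2: 4>2, acc = 5+2 = 7
i=4,k=3: 4>3, acc = 7+1 = 8
i=4,k=4: not 4>4, acc = 8+2 = 10
i=5,k=2: 5>2, acc = 10+3 = 13
i=5,k=3: 5>3, acc = 13+2 = 15
i=5,k=4: 5>4, acc = 15+1 = 16
i=6,k=2: 6>2, acc = 16+4 = 20
i=6,k=3: 6>3, acc = 20+3 = 23
i=6,k=4: 6>4, acc = 23+2 = 25
i=7,k=2: 7>2, acc = 25+5 = 30
i=7,k=3: 7>3, acc = 30+4 = 34
i=7,k=4: 7>4, acc = 34+3 = 37

37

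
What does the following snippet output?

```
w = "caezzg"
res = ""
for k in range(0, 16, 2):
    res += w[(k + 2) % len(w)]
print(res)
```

k=0: add w[2]='e' → 'e'
k=2: add w[4]='z' → 'ez'
k=4: add w[0]='c' → 'ezc'
k=6: add w[2]='e' → 'ezce'
k=8: add w[4]='z' → 'ezcez'
k=10: add w[0]='c' → 'ezcezc'
k=12: add w[2]='e' → 'ezcezce'
k=14: add w[4]='z' → 'ezcezcez'

ezcezcez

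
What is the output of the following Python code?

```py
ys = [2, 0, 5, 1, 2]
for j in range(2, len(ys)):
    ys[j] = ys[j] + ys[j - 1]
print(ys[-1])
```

8

j=2: ys[2] = 5+0 = 5 → [2, 0, 5, 1, 2]
j=3: ys[3] = 1+5 = 6 → [2, 0, 5, 6, 2]
j=4: ys[4] = 2+6 = 8 → [2, 0, 5, 6, 8]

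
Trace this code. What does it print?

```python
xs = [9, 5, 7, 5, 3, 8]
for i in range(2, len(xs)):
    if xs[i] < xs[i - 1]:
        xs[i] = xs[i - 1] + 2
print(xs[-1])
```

13

i=2: 7>=5, unchanged → [9, 5, 7, 5, 3, 8]
i=3: 5<7, xs[3] = 7+2 = 9 → [9, 5, 7, 9, 3, 8]
i=4: 3<9, xs[4] = 9+2 = 11 → [9, 5, 7, 9, 11, 8]
i=5: 8<11, xs[5] = 11+2 = 13 → [9, 5, 7, 9, 11, 13]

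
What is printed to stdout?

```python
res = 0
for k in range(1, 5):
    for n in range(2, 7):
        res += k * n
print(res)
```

200

k=1,n=2: res = 0+2 = 2
k=1,n=3: res = 2+3 = 5
k=1,n=4: res = 5+4 = 9
k=1,n=5: res = 9+5 = 14
k=1,n=6: res = 14+6 = 20
k=2,n=2: res = 20+4 = 24
k=2,n=3: res = 24+6 = 30
k=2,n=4: res = 30+8 = 38
k=2,n=5: res = 38+10 = 48
k=2,n=6: res = 48+12 = 60
k=3,n=2: res = 60+6 = 66
k=3,n=3: res = 66+9 = 75
k=3,n=4: res = 75+12 = 87
k=3,n=5: res = 87+15 = 102
k=3,n=6: res = 102+18 = 120
k=4,n=2: res = 120+8 = 128
k=4,n=3: res = 128+12 = 140
k=4,n=4: res = 140+16 = 156
k=4,n=5: res = 156+20 = 176
k=4,n=6: res = 176+24 = 200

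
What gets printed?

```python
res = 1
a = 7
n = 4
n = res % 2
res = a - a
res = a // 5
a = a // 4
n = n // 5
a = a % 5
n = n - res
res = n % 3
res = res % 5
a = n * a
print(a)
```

n = 1%2 = 1
res = 7-7 = 0
res = 7//5 = 1
a = 7//4 = 1
n = 1//5 = 0
a = 1%5 = 1
n = 0-1 = -1
res = (-1)%3 = 2
res = 2%5 = 2
a = (-1)*1 = -1

-1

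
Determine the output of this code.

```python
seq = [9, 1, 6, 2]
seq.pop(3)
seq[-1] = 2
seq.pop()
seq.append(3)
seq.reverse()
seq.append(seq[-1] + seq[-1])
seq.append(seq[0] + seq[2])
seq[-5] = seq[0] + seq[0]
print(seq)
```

pop(3) removes 2 → [9, 1, 6]
seq[-1] = 2 → [9, 1, 2]
pop() removes 2 → [9, 1]
append 3 → [9, 1, 3]
reverse → [3, 1, 9]
append seq[-1]+seq[-1] = 9+9 = 18 → [3, 1, 9, 18]
append seq[0]+seq[2] = 3+9 = 12 → [3, 1, 9, 18, 12]
seq[-5] = seq[0]+seq[0] = 3+3 = 6 → [6, 1, 9, 18, 12]

[6, 1, 9, 18, 12]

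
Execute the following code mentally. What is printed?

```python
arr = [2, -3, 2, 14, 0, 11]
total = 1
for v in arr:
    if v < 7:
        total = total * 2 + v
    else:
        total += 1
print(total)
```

v=2: <7, total = 1*2+2 = 4
v=-3: <7, total = 4*2+(-3) = 5
v=2: <7, total = 5*2+2 = 12
v=14: not <7, total = 12+1 = 13
v=0: <7, total = 13*2+0 = 26
v=11: not <7, total = 26+1 = 27

27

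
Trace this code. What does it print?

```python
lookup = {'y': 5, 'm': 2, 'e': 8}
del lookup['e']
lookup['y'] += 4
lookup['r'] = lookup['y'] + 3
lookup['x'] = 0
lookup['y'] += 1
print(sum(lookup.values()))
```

24

del 'e' → {'y': 5, 'm': 2}
lookup['y'] = 5+4 = 9 → {'y': 9, 'm': 2}
lookup['r'] = lookup['y']+3 = 12 → {'y': 9, 'm': 2, 'r': 12}
lookup['x'] = 0 → {'y': 9, 'm': 2, 'r': 12, 'x': 0}
lookup['y'] = 9+1 = 10 → {'y': 10, 'm': 2, 'r': 12, 'x': 0}
sum of values = 24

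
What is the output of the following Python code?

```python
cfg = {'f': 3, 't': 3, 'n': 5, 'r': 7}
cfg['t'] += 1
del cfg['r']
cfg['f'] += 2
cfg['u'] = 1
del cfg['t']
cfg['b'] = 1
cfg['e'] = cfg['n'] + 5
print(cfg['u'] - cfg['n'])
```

cfg['t'] = 3+1 = 4 → {'f': 3, 't': 4, 'n': 5, 'r': 7}
del 'r' → {'f': 3, 't': 4, 'n': 5}
cfg['f'] = 3+2 = 5 → {'f': 5, 't': 4, 'n': 5}
cfg['u'] = 1 → {'f': 5, 't': 4, 'n': 5, 'u': 1}
del 't' → {'f': 5, 'n': 5, 'u': 1}
cfg['b'] = 1 → {'f': 5, 'n': 5, 'u': 1, 'b': 1}
cfg['e'] = cfg['n']+5 = 10 → {'f': 5, 'n': 5, 'u': 1, 'b': 1, 'e': 10}
cfg['u']-cfg['n'] = 1-5 = -4

-4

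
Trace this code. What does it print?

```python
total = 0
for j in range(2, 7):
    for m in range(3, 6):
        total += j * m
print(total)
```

j=2,m=3: total = 0+6 = 6
j=2,m=4: total = 6+8 = 14
j=2,m=5: total = 14+10 = 24
j=3,m=3: total = 24+9 = 33
j=3,m=4: total = 33+12 = 45
j=3,m=5: total = 45+15 = 60
j=4,m=3: total = 60+12 = 72
j=4,m=4: total = 72+16 = 88
j=4,m=5: total = 88+20 = 108
j=5,m=3: total = 108+15 = 123
j=5,m=4: total = 123+20 = 143
j=5,m=5: total = 143+25 = 168
j=6,m=3: total = 168+18 = 186
j=6,m=4: total = 186+24 = 210
j=6,m=5: total = 210+30 = 240

240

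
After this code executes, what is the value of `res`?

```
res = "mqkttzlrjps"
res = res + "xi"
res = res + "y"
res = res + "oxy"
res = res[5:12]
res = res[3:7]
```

+ 'xi' → 'mqkttzlrjpsxi'
+ 'y' → 'mqkttzlrjpsxiy'
+ 'oxy' → 'mqkttzlrjpsxiyoxy'
slice [5:12] → 'zlrjpsx'
slice [3:7] → 'jpsx'

'jpsx'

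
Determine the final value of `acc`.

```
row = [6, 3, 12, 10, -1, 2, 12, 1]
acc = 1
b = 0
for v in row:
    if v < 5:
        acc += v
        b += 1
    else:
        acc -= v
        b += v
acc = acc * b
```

-1496

v=6: not <5, acc = 1-6 = -5; b=6
v=3: <5, acc = (-5)+3 = -2; b=7
v=12: not <5, acc = (-2)-12 = -14; b=19
v=10: not <5, acc = (-14)-10 = -24; b=29
v=-1: <5, acc = (-24)+(-1) = -25; b=30
v=2: <5, acc = (-25)+2 = -23; b=31
v=12: not <5, acc = (-23)-12 = -35; b=43
v=1: <5, acc = (-35)+1 = -34; b=44
acc*b = (-34)*44 = -1496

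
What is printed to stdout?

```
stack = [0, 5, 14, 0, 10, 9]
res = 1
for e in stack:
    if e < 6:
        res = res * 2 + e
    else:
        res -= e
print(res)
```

-29

e=0: <6, res = 1*2+0 = 2
e=5: <6, res = 2*2+5 = 9
e=14: not <6, res = 9-14 = -5
e=0: <6, res = (-5)*2+0 = -10
e=10: not <6, res = (-10)-10 = -20
e=9: not <6, res = (-20)-9 = -29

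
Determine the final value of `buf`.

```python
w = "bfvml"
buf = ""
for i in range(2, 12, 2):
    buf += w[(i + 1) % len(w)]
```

'mbvlf'

i=2: add w[3]='m' → 'm'
i=4: add w[0]='b' → 'mb'
i=6: add w[2]='v' → 'mbv'
i=8: add w[4]='l' → 'mbvl'
i=10: add w[1]='f' → 'mbvlf'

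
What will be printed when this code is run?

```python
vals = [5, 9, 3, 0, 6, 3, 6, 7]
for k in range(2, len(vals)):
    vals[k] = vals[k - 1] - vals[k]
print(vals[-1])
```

-16

k=2: vals[2] = 9-3 = 6 → [5, 9, 6, 0, 6, 3, 6, 7]
k=3: vals[3] = 6-0 = 6 → [5, 9, 6, 6, 6, 3, 6, 7]
k=4: vals[4] = 6-6 = 0 → [5, 9, 6, 6, 0, 3, 6, 7]
k=5: vals[5] = 0-3 = -3 → [5, 9, 6, 6, 0, -3, 6, 7]
k=6: vals[6] = (-3)-6 = -9 → [5, 9, 6, 6, 0, -3, -9, 7]
k=7: vals[7] = (-9)-7 = -16 → [5, 9, 6, 6, 0, -3, -9, -16]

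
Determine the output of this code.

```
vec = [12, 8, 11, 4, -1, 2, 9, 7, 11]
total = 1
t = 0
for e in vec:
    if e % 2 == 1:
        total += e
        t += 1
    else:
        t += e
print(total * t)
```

e=12: not odd; t=12
e=8: not odd; t=20
e=11: odd, total = 1+11 = 12; t=21
e=4: not odd; t=25
e=-1: odd, total = 12+(-1) = 11; t=26
e=2: not odd; t=28
e=9: odd, total = 11+9 = 20; t=29
e=7: odd, total = 20+7 = 27; t=30
e=11: odd, total = 27+11 = 38; t=31
total*t = 38*31 = 1178

1178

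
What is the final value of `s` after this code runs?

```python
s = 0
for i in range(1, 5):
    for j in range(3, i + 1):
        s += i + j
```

21

i=3,j=3: s = 0+6 = 6
i=4,j=3: s = 6+7 = 13
i=4,j=4: s = 13+8 = 21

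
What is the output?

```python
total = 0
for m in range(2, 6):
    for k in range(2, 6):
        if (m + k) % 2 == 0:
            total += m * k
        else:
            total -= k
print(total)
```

72

m=2,k=2: even sum, total = 0+4 = 4
m=2,k=3: odd sum, total = 4-3 = 1
m=2,k=4: even sum, total = 1+8 = 9
m=2,k=5: odd sum, total = 9-5 = 4
m=3,k=2: odd sum, total = 4-2 = 2
m=3,k=3: even sum, total = 2+9 = 11
m=3,k=4: odd sum, total = 11-4 = 7
m=3,k=5: even sum, total = 7+15 = 22
m=4,k=2: even sum, total = 22+8 = 30
m=4,k=3: odd sum, total = 30-3 = 27
m=4,k=4: even sum, total = 27+16 = 43
m=4,k=5: odd sum, total = 43-5 = 38
m=5,k=2: odd sum, total = 38-2 = 36
m=5,k=3: even sum, total = 36+15 = 51
m=5,k=4: odd sum, total = 51-4 = 47
m=5,k=5: even sum, total = 47+25 = 72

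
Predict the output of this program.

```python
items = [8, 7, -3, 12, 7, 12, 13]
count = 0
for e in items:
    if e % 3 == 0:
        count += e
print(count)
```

e=8: not %3==0
e=7: not %3==0
e=-3: %3==0, count = 0+(-3) = -3
e=12: %3==0, count = (-3)+12 = 9
e=7: not %3==0
e=12: %3==0, count = 9+12 = 21
e=13: not %3==0

21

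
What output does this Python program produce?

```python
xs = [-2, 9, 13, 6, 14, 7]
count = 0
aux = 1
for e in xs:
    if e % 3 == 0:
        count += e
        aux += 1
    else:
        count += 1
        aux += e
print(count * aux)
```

665

e=-2: not %3==0, count = 0+1 = 1; aux=-1
e=9: %3==0, count = 1+9 = 10; aux=0
e=13: not %3==0, count = 10+1 = 11; aux=13
e=6: %3==0, count = 11+6 = 17; aux=14
e=14: not %3==0, count = 17+1 = 18; aux=28
e=7: not %3==0, count = 18+1 = 19; aux=35
count*aux = 19*35 = 665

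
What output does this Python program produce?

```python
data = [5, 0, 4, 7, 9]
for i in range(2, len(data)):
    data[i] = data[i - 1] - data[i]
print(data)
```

[5, 0, -4, -11, -20]

i=2: data[2] = 0-4 = -4 → [5, 0, -4, 7, 9]
i=3: data[3] = (-4)-7 = -11 → [5, 0, -4, -11, 9]
i=4: data[4] = (-11)-9 = -20 → [5, 0, -4, -11, -20]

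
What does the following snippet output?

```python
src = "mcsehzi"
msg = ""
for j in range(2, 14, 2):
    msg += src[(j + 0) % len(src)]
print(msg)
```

j=2: add src[2]='s' → 's'
j=4: add src[4]='h' → 'sh'
j=6: add src[6]='i' → 'shi'
j=8: add src[1]='c' → 'shic'
j=10: add src[3]='e' → 'shice'
j=12: add src[5]='z' → 'shicez'

shicez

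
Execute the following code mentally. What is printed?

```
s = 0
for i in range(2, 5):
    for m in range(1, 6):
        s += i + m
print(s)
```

i=2,m=1: s = 0+3 = 3
i=2,m=2: s = 3+4 = 7
i=2,m=3: s = 7+5 = 12
i=2,m=4: s = 12+6 = 18
i=2,m=5: s = 18+7 = 25
i=3,m=1: s = 25+4 = 29
i=3,m=2: s = 29+5 = 34
i=3,m=3: s = 34+6 = 40
i=3,m=4: s = 40+7 = 47
i=3,m=5: s = 47+8 = 55
i=4,m=1: s = 55+5 = 60
i=4,m=2: s = 60+6 = 66
i=4,m=3: s = 66+7 = 73
i=4,m=4: s = 73+8 = 81
i=4,m=5: s = 81+9 = 90

90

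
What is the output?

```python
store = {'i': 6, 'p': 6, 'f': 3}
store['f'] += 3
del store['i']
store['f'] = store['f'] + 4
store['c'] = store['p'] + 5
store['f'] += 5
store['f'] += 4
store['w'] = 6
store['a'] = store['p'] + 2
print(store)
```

{'p': 6, 'f': 19, 'c': 11, 'w': 6, 'a': 8}

store['f'] = 3+3 = 6 → {'i': 6, 'p': 6, 'f': 6}
del 'i' → {'p': 6, 'f': 6}
store['f'] = store['f']+4 = 10 → {'p': 6, 'f': 10}
store['c'] = store['p']+5 = 11 → {'p': 6, 'f': 10, 'c': 11}
store['f'] = 10+5 = 15 → {'p': 6, 'f': 15, 'c': 11}
store['f'] = 15+4 = 19 → {'p': 6, 'f': 19, 'c': 11}
store['w'] = 6 → {'p': 6, 'f': 19, 'c': 11, 'w': 6}
store['a'] = store['p']+2 = 8 → {'p': 6, 'f': 19, 'c': 11, 'w': 6, 'a': 8}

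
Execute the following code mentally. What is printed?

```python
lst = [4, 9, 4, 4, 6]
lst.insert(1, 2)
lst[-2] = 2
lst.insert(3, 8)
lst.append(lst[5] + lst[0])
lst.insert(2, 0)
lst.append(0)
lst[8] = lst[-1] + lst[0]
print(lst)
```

insert 2 at 1 → [4, 2, 9, 4, 4, 6]
lst[-2] = 2 → [4, 2, 9, 4, 2, 6]
insert 8 at 3 → [4, 2, 9, 8, 4, 2, 6]
append lst[5]+lst[0] = 2+4 = 6 → [4, 2, 9, 8, 4, 2, 6, 6]
insert 0 at 2 → [4, 2, 0, 9, 8, 4, 2, 6, 6]
append 0 → [4, 2, 0, 9, 8, 4, 2, 6, 6, 0]
lst[8] = lst[-1]+lst[0] = 0+4 = 4 → [4, 2, 0, 9, 8, 4, 2, 6, 4, 0]

[4, 2, 0, 9, 8, 4, 2, 6, 4, 0]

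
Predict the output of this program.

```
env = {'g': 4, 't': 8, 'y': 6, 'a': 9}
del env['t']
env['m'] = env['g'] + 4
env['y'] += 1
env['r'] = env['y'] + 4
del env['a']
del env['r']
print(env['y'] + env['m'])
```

15

del 't' → {'g': 4, 'y': 6, 'a': 9}
env['m'] = env['g']+4 = 8 → {'g': 4, 'y': 6, 'a': 9, 'm': 8}
env['y'] = 6+1 = 7 → {'g': 4, 'y': 7, 'a': 9, 'm': 8}
env['r'] = env['y']+4 = 11 → {'g': 4, 'y': 7, 'a': 9, 'm': 8, 'r': 11}
del 'a' → {'g': 4, 'y': 7, 'm': 8, 'r': 11}
del 'r' → {'g': 4, 'y': 7, 'm': 8}
env['y']+env['m'] = 7+8 = 15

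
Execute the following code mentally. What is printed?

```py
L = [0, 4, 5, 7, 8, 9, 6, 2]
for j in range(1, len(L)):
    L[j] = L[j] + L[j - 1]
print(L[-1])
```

j=1: L[1] = 4+0 = 4 → [0, 4, 5, 7, 8, 9, 6, 2]
j=2: L[2] = 5+4 = 9 → [0, 4, 9, 7, 8, 9, 6, 2]
j=3: L[3] = 7+9 = 16 → [0, 4, 9, 16, 8, 9, 6, 2]
j=4: L[4] = 8+16 = 24 → [0, 4, 9, 16, 24, 9, 6, 2]
j=5: L[5] = 9+24 = 33 → [0, 4, 9, 16, 24, 33, 6, 2]
j=6: L[6] = 6+33 = 39 → [0, 4, 9, 16, 24, 33, 39, 2]
j=7: L[7] = 2+39 = 41 → [0, 4, 9, 16, 24, 33, 39, 41]

41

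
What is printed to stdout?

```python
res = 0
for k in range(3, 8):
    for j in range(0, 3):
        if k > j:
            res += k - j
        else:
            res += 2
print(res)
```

k=3,j=0: 3>0, res = 0+3 = 3
k=3,j=1: 3>1, res = 3+2 = 5
k=3,j=2: 3>2, res = 5+1 = 6
k=4,j=0: 4>0, res = 6+4 = 10
k=4,j=1: 4>1, res = 10+3 = 13
k=4,j=2: 4>2, res = 13+2 = 15
k=5,j=0: 5>0, res = 15+5 = 20
k=5,j=1: 5>1, res = 20+4 = 24
k=5,j=2: 5>2, res = 24+3 = 27
k=6,j=0: 6>0, res = 27+6 = 33
k=6,j=1: 6>1, res = 33+5 = 38
k=6,j=2: 6>2, res = 38+4 = 42
k=7,j=0: 7>0, res = 42+7 = 49
k=7,j=1: 7>1, res = 49+6 = 55
k=7,j=2: 7>2, res = 55+5 = 60

60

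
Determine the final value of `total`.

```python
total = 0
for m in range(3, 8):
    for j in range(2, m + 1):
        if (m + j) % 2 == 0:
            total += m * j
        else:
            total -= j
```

219

m=3,j=2: odd sum, total = 0-2 = -2
m=3,j=3: even sum, total = (-2)+9 = 7
m=4,j=2: even sum, total = 7+8 = 15
m=4,j=3: odd sum, total = 15-3 = 12
m=4,j=4: even sum, total = 12+16 = 28
m=5,j=2: odd sum, total = 28-2 = 26
m=5,j=3: even sum, total = 26+15 = 41
m=5,j=4: odd sum, total = 41-4 = 37
m=5,j=5: even sum, total = 37+25 = 62
m=6,j=2: even sum, total = 62+12 = 74
m=6,j=3: odd sum, total = 74-3 = 71
m=6,j=4: even sum, total = 71+24 = 95
m=6,j=5: odd sum, total = 95-5 = 90
m=6,j=6: even sum, total = 90+36 = 126
m=7,j=2: odd sum, total = 126-2 = 124
m=7,j=3: even sum, total = 124+21 = 145
m=7,j=4: odd sum, total = 145-4 = 141
m=7,j=5: even sum, total = 141+35 = 176
m=7,j=6: odd sum, total = 176-6 = 170
m=7,j=7: even sum, total = 170+49 = 219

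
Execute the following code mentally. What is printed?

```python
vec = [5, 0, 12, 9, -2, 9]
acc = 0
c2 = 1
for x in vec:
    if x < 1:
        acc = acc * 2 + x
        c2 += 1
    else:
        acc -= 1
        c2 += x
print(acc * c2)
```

-418

x=5: not <1, acc = 0-1 = -1; c2=6
x=0: <1, acc = (-1)*2+0 = -2; c2=7
x=12: not <1, acc = (-2)-1 = -3; c2=19
x=9: not <1, acc = (-3)-1 = -4; c2=28
x=-2: <1, acc = (-4)*2+(-2) = -10; c2=29
x=9: not <1, acc = (-10)-1 = -11; c2=38
acc*c2 = (-11)*38 = -418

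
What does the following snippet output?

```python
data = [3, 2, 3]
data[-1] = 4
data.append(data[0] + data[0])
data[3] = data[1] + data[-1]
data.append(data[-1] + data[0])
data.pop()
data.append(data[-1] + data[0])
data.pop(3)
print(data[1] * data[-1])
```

22

data[-1] = 4 → [3, 2, 4]
append data[0]+data[0] = 3+3 = 6 → [3, 2, 4, 6]
data[3] = data[1]+data[-1] = 2+6 = 8 → [3, 2, 4, 8]
append data[-1]+data[0] = 8+3 = 11 → [3, 2, 4, 8, 11]
pop() removes 11 → [3, 2, 4, 8]
append data[-1]+data[0] = 8+3 = 11 → [3, 2, 4, 8, 11]
pop(3) removes 8 → [3, 2, 4, 11]
data[1]*data[-1] = 2*11 = 22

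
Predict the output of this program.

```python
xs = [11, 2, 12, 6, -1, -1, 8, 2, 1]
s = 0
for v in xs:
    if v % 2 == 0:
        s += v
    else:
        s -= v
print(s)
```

v=11: not even, s = 0-11 = -11
v=2: even, s = (-11)+2 = -9
v=12: even, s = (-9)+12 = 3
v=6: even, s = 3+6 = 9
v=-1: not even, s = 9-(-1) = 10
v=-1: not even, s = 10-(-1) = 11
v=8: even, s = 11+8 = 19
v=2: even, s = 19+2 = 21
v=1: not even, s = 21-1 = 20

20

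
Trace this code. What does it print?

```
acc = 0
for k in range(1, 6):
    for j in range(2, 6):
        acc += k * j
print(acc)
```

210

k=1,j=2: acc = 0+2 = 2
k=1,j=3: acc = 2+3 = 5
k=1,j=4: acc = 5+4 = 9
k=1,j=5: acc = 9+5 = 14
k=2,j=2: acc = 14+4 = 18
k=2,j=3: acc = 18+6 = 24
k=2,j=4: acc = 24+8 = 32
k=2,j=5: acc = 32+10 = 42
k=3,j=2: acc = 42+6 = 48
k=3,j=3: acc = 48+9 = 57
k=3,j=4: acc = 57+12 = 69
k=3,j=5: acc = 69+15 = 84
k=4,j=2: acc = 84+8 = 92
k=4,j=3: acc = 92+12 = 104
k=4,j=4: acc = 104+16 = 120
k=4,j=5: acc = 120+20 = 140
k=5,j=2: acc = 140+10 = 150
k=5,j=3: acc = 150+15 = 165
k=5,j=4: acc = 165+20 = 185
k=5,j=5: acc = 185+25 = 210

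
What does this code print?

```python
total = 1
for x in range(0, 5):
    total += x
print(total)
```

11

x=0: total = 1+0 = 1
x=1: total = 1+1 = 2
x=2: total = 2+2 = 4
x=3: total = 4+3 = 7
x=4: total = 7+4 = 11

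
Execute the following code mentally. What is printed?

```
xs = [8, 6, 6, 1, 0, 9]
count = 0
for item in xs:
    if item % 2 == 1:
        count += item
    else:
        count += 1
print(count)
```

item=8: not odd, count = 0+1 = 1
item=6: not odd, count = 1+1 = 2
item=6: not odd, count = 2+1 = 3
item=1: odd, count = 3+1 = 4
item=0: not odd, count = 4+1 = 5
item=9: odd, count = 5+9 = 14

14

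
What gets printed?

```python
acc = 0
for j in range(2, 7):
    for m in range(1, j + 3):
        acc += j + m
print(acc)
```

j=2,m=1: acc = 0+3 = 3
j=2,m=2: acc = 3+4 = 7
j=2,m=3: acc = 7+5 = 12
j=2,m=4: acc = 12+6 = 18
j=3,m=1: acc = 18+4 = 22
j=3,m=2: acc = 22+5 = 27
j=3,m=3: acc = 27+6 = 33
j=3,m=4: acc = 33+7 = 40
j=3,m=5: acc = 40+8 = 48
j=4,m=1: acc = 48+5 = 53
j=4,m=2: acc = 53+6 = 59
j=4,m=3: acc = 59+7 = 66
j=4,m=4: acc = 66+8 = 74
j=4,m=5: acc = 74+9 = 83
j=4,m=6: acc = 83+10 = 93
j=5,m=1: acc = 93+6 = 99
j=5,m=2: acc = 99+7 = 106
j=5,m=3: acc = 106+8 = 114
j=5,m=4: acc = 114+9 = 123
j=5,m=5: acc = 123+10 = 133
j=5,m=6: acc = 133+11 = 144
j=5,m=7: acc = 144+12 = 156
j=6,m=1: acc = 156+7 = 163
j=6,m=2: acc = 163+8 = 171
j=6,m=3: acc = 171+9 = 180
j=6,m=4: acc = 180+10 = 190
j=6,m=5: acc = 190+11 = 201
j=6,m=6: acc = 201+12 = 213
j=6,m=7: acc = 213+13 = 226
j=6,m=8: acc = 226+14 = 240

240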